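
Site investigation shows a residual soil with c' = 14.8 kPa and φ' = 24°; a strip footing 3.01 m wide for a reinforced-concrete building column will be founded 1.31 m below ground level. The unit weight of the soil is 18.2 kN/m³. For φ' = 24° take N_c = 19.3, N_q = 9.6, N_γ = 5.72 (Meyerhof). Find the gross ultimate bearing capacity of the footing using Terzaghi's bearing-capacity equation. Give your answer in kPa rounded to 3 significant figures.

q_ult ≈ 671 kPa

Effective surcharge at the founding depth q = γ·D_f = 18.2 × 1.31 = 23.842 kPa.
q_ult = c·N_c + q·N_q + 0.5·γ·B·N_γ
     = 14.8 × 19.3 + 23.842 × 9.6 + 0.5 × 18.2 × 3.01 × 5.72
     = 285.64 + 228.88 + 156.68 = 671.2 kPa.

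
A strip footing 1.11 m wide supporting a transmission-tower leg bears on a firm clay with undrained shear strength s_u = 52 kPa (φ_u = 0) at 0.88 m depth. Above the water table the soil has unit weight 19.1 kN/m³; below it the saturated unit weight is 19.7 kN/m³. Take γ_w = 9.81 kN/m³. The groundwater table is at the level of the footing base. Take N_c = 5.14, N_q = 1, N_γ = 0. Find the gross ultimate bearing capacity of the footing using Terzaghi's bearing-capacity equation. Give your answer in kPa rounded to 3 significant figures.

q_ult ≈ 284 kPa

Overburden at base level: q = 19.1 × 0.88 = 16.808 kPa.
Cohesion term c·N_c = 52 × 5.14 = 267.28 kPa; surcharge term q·N_q = 16.808 × 1 = 16.808 kPa.
q_ult = 267.28 + 16.808 = 284.09 kPa.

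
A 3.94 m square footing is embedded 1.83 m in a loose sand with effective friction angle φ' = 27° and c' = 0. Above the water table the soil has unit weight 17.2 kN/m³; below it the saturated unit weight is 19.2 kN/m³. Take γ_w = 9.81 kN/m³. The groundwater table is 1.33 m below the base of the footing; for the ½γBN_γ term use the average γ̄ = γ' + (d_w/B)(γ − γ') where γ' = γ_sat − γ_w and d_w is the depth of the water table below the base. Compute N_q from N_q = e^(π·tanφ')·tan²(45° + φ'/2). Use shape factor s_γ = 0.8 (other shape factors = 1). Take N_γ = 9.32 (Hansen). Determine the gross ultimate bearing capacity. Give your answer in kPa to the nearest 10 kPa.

q_ult ≈ 590 kPa

tan27° = 0.5095, so N_q = e^(π×0.5095)·tan²(58.5°) = 4.957 × 2.663 = 13.2.
Overburden at base level: q = 17.2 × 1.83 = 31.476 kPa.
The water table is 1.33 m below the base (< B = 3.94 m), so the ½γBN_γ term uses γ̄ = γ' + (d_w/B)(γ − γ') = 9.39 + (1.33/3.94)(17.2 − 9.39) = 12.026 kN/m³.
Surcharge term q·N_q = 31.476 × 13.199 = 415.46 kPa; self-weight term 0.5·γ·B·N_γ·s_γ = 0.5 × 12.026 × 3.94 × 9.32 × 0.8 = 176.65 kPa.
q_ult = 415.46 + 176.65 = 592.1 kPa.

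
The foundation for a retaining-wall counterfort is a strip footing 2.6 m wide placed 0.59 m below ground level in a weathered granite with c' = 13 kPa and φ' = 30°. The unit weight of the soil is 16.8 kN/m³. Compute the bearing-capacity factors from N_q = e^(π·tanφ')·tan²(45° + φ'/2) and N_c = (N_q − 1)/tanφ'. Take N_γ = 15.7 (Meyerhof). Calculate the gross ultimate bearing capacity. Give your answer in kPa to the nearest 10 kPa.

q_ult ≈ 920 kPa

tan30° = 0.5774, so N_q = e^(π×0.5774)·tan²(60°) = 6.134 × 3.0 = 18.4.
N_c = (18.4 − 1)/tan30° = 30.14.
q = γ·D_f = 16.8 × 0.59 = 9.912 kPa.
c·N_c = 13 × 30.14 = 391.82 kPa
q·N_q = 9.912 × 18.401 = 182.39 kPa
0.5·γ·B·N_γ = 0.5 × 16.8 × 2.6 × 15.7 = 342.89 kPa
q_ult = 391.82 + 182.39 + 342.89 = 917.1 kPa.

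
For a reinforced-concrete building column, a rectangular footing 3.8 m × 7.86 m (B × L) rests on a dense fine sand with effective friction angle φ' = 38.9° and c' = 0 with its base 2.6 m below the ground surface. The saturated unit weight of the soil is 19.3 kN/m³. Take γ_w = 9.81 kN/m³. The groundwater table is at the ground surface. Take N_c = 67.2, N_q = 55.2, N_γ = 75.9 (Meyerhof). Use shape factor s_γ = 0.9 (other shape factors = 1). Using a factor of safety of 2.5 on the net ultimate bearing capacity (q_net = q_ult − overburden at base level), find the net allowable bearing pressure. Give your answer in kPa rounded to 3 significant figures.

γ' = 19.3 − 9.81 = 9.49 kN/m³ (submerged throughout). q = 9.49 × 2.6 = 24.674 kPa; the same γ' applies in the ½γBN_γ term.
q·N_q = 24.674 × 55.2 = 1362 kPa
0.5·γ·B·N_γ·s_γ = 0.5 × 9.49 × 3.8 × 75.9 × 0.9 = 1231.7 kPa
q_ult = 1362 + 1231.7 = 2593.7 kPa.
q_net = 2593.7 − 24.674 = 2569 kPa.
q_all(net) = 2569 / 2.5 = 1027.6 kPa.

q_all(net) ≈ 1030 kPa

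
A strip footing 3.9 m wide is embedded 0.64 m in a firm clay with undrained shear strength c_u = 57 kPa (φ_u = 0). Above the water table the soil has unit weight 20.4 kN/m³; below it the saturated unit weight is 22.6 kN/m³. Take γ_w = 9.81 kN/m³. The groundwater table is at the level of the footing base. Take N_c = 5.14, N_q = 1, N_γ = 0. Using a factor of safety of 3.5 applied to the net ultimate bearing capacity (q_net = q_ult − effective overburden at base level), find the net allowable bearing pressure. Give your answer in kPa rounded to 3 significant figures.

q_all(net) ≈ 83.7 kPa

Effective surcharge at the founding depth q = γ·D_f = 20.4 × 0.64 = 13.056 kPa.
q_ult = c·N_c + q·N_q
     = 57 × 5.14 + 13.056 × 1
     = 292.98 + 13.056 = 306.04 kPa.
Net ultimate: q_net = 306.04 − 13.056 = 292.98 kPa.
q_all(net) = 292.98 / 3.5 = 83.709 kPa.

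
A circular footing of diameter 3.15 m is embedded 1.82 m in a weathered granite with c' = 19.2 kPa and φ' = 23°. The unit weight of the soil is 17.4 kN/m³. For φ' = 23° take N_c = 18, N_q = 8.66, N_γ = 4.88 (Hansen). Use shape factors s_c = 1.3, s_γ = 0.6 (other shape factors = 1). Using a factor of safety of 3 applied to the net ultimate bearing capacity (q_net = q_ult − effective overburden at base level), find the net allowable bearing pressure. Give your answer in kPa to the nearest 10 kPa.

Overburden at base level: q = 17.4 × 1.82 = 31.668 kPa.
Cohesion term c·N_c·s_c = 19.2 × 18 × 1.3 = 449.28 kPa; surcharge term q·N_q = 31.668 × 8.66 = 274.24 kPa; self-weight term 0.5·γ·B·N_γ·s_γ = 0.5 × 17.4 × 3.15 × 4.88 × 0.6 = 80.242 kPa.
q_ult = 449.28 + 274.24 + 80.242 = 803.77 kPa.
Net ultimate: q_net = 803.77 − 31.668 = 772.1 kPa.
q_all(net) = 772.1 / 3 = 257.37 kPa.

q_all(net) ≈ 260 kPa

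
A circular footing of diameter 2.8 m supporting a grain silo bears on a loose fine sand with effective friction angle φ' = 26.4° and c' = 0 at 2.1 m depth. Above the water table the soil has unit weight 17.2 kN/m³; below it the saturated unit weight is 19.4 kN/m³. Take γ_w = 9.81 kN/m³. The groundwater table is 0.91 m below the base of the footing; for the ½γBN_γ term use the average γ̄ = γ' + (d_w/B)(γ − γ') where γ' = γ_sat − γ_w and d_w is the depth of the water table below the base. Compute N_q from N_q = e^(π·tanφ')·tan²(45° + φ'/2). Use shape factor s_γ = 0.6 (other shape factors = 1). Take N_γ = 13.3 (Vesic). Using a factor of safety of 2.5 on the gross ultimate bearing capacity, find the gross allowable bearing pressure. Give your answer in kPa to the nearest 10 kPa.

N_q = e^(π·tan26.4°)·tan²(58.2°) = 12.37.
Overburden at base level: q = 17.2 × 2.1 = 36.12 kPa.
The water table is 0.91 m below the base (< B = 2.8 m), so the ½γBN_γ term uses γ̄ = γ' + (d_w/B)(γ − γ') = 9.59 + (0.91/2.8)(17.2 − 9.59) = 12.063 kN/m³.
Surcharge term q·N_q = 36.12 × 12.373 = 446.9 kPa; self-weight term 0.5·γ·B·N_γ·s_γ = 0.5 × 12.063 × 2.8 × 13.3 × 0.6 = 134.77 kPa.
q_ult = 446.9 + 134.77 = 581.67 kPa.
q_all = 581.67 / 2.5 = 232.67 kPa.

q_all ≈ 230 kPa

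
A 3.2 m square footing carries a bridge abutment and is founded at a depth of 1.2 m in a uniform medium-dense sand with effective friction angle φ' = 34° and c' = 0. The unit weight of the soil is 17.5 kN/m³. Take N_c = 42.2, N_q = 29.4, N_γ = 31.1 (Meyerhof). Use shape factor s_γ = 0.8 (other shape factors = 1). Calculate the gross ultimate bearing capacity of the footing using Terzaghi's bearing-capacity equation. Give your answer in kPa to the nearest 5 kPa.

q_ult ≈ 1315 kPa

Effective surcharge at the founding depth q = γ·D_f = 17.5 × 1.2 = 21 kPa.
q_ult = q·N_q + 0.5·γ·B·N_γ·s_γ
     = 21 × 29.4 + 0.5 × 17.5 × 3.2 × 31.1 × 0.8
     = 617.4 + 696.64 = 1314 kPa.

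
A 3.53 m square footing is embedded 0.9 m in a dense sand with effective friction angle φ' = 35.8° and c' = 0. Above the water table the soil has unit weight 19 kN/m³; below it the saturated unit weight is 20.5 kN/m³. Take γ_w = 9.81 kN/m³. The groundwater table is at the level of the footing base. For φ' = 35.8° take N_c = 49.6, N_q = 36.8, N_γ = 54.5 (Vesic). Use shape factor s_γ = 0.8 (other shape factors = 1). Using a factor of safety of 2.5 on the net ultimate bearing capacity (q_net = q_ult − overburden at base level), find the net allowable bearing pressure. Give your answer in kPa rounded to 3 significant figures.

q_all(net) ≈ 574 kPa

q = γ·D_f = 19 × 0.9 = 17.1 kPa.
For the ½γBN_γ term take γ' = 20.5 − 9.81 = 10.69 kN/m³ (soil below base is submerged).
q·N_q = 17.1 × 36.8 = 629.28 kPa
0.5·γ·B·N_γ·s_γ = 0.5 × 10.69 × 3.53 × 54.5 × 0.8 = 822.64 kPa
q_ult = 629.28 + 822.64 = 1451.9 kPa.
q_net = 1451.9 − 17.1 = 1434.8 kPa.
q_all(net) = 1434.8 / 2.5 = 573.93 kPa.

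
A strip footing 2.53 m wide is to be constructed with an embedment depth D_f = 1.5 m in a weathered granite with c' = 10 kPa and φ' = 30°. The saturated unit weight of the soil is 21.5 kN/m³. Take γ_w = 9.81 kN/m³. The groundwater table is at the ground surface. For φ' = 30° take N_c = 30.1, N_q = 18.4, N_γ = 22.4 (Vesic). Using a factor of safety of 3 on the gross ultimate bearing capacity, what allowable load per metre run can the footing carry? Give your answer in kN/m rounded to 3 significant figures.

≈ 805 kN/m

With the water table at the surface the whole profile is submerged: γ' = 21.5 − 9.81 = 11.69 kN/m³, so q = γ'·D_f = 17.535 kPa; the same γ' applies in the ½γBN_γ term.
q_ult = c·N_c + q·N_q + 0.5·γ·B·N_γ
     = 10 × 30.1 + 17.535 × 18.4 + 0.5 × 11.69 × 2.53 × 22.4
     = 301 + 322.64 + 331.25 = 954.89 kPa.
Gross allowable pressure q_all = 954.89 / 3 = 318.3 kPa.
Allowable wall load = q_all × B = 318.3 × 2.53 = 805.29 kN per metre run.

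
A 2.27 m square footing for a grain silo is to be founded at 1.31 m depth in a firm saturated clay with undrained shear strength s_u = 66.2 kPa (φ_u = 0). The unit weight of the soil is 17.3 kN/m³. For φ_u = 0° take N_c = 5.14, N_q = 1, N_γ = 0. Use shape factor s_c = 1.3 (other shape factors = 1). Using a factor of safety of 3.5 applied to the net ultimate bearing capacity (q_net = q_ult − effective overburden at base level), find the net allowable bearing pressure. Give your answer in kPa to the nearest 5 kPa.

q = γ·D_f = 17.3 × 1.31 = 22.663 kPa.
c·N_c·s_c = 66.2 × 5.14 × 1.3 = 442.35 kPa
q·N_q = 22.663 × 1 = 22.663 kPa
q_ult = 442.35 + 22.663 = 465.01 kPa.
Net ultimate: q_net = 465.01 − 22.663 = 442.35 kPa.
q_all(net) = 442.35 / 3.5 = 126.39 kPa.

q_all(net) ≈ 125 kPa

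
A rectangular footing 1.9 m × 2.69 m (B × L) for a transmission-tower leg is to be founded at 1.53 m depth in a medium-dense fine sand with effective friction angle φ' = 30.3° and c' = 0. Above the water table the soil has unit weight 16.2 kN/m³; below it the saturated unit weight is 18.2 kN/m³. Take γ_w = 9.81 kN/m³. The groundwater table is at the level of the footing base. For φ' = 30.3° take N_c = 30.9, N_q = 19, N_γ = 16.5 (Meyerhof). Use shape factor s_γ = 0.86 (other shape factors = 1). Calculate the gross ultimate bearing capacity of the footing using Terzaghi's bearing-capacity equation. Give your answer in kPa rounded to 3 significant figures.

q = γ·D_f = 16.2 × 1.53 = 24.786 kPa.
For the ½γBN_γ term take γ' = 18.2 − 9.81 = 8.39 kN/m³ (soil below base is submerged).
q·N_q = 24.786 × 19 = 470.93 kPa
0.5·γ·B·N_γ·s_γ = 0.5 × 8.39 × 1.9 × 16.5 × 0.86 = 113.1 kPa
q_ult = 470.93 + 113.1 = 584.04 kPa.

q_ult ≈ 584 kPa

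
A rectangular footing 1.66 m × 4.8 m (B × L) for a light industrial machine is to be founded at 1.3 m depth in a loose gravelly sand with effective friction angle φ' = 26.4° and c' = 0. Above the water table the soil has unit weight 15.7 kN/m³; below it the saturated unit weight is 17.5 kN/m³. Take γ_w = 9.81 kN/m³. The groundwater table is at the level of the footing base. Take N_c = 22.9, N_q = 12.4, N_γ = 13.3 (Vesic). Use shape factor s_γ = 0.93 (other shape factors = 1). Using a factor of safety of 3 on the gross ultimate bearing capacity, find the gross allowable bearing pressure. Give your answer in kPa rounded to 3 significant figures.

q = γ·D_f = 15.7 × 1.3 = 20.41 kPa.
For the ½γBN_γ term take γ' = 17.5 − 9.81 = 7.69 kN/m³ (soil below base is submerged).
q·N_q = 20.41 × 12.4 = 253.08 kPa
0.5·γ·B·N_γ·s_γ = 0.5 × 7.69 × 1.66 × 13.3 × 0.93 = 78.948 kPa
q_ult = 253.08 + 78.948 = 332.03 kPa.
q_all = 332.03 / 3 = 110.68 kPa.

q_all ≈ 111 kPa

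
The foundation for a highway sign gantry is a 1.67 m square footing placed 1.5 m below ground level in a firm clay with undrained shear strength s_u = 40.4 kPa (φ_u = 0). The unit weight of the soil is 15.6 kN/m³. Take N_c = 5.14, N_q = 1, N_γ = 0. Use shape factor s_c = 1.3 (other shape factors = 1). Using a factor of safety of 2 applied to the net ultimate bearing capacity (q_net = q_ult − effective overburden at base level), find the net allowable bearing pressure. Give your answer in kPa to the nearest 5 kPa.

q_all(net) ≈ 135 kPa

Overburden at base level: q = 15.6 × 1.5 = 23.4 kPa.
Cohesion term c·N_c·s_c = 40.4 × 5.14 × 1.3 = 269.95 kPa; surcharge term q·N_q = 23.4 × 1 = 23.4 kPa.
q_ult = 269.95 + 23.4 = 293.35 kPa.
Net ultimate: q_net = 293.35 − 23.4 = 269.95 kPa.
q_all(net) = 269.95 / 2 = 134.98 kPa.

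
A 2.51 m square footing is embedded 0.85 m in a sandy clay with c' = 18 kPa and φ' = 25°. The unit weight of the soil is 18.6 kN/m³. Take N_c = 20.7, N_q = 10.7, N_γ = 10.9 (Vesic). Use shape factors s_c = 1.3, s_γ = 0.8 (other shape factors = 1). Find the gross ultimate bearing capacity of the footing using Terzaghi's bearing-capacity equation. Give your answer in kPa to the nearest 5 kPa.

Overburden at base level: q = 18.6 × 0.85 = 15.81 kPa.
Cohesion term c·N_c·s_c = 18 × 20.7 × 1.3 = 484.38 kPa; surcharge term q·N_q = 15.81 × 10.7 = 169.17 kPa; self-weight term 0.5·γ·B·N_γ·s_γ = 0.5 × 18.6 × 2.51 × 10.9 × 0.8 = 203.55 kPa.
q_ult = 484.38 + 169.17 + 203.55 = 857.1 kPa.

q_ult ≈ 855 kPa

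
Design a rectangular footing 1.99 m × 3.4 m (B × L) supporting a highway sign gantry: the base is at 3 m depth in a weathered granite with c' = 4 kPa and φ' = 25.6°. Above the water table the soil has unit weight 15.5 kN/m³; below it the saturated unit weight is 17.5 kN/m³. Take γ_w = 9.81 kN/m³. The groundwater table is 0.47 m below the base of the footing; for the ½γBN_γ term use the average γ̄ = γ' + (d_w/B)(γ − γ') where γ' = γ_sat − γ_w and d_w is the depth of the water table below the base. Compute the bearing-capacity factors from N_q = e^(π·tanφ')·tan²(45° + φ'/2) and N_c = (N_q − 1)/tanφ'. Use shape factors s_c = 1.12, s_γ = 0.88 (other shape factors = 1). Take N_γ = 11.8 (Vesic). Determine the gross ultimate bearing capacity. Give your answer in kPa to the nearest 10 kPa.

q_ult ≈ 720 kPa

tan25.6° = 0.4791, so N_q = e^(π×0.4791)·tan²(57.8°) = 4.505 × 2.522 = 11.36.
N_c = (11.36 − 1)/tan25.6° = 21.62.
Effective surcharge at the founding depth q = γ·D_f = 15.5 × 3 = 46.5 kPa.
With d_w = 0.47 m < B, γ̄ = 7.69 + (0.47/1.99) × (15.5 − 7.69) = 9.5346 kN/m³.
q_ult = c·N_c·s_c + q·N_q + 0.5·γ·B·N_γ·s_γ
     = 4 × 21.623 × 1.12 + 46.5 × 11.36 + 0.5 × 9.5346 × 1.99 × 11.8 × 0.88
     = 96.873 + 528.25 + 98.512 = 723.63 kPa.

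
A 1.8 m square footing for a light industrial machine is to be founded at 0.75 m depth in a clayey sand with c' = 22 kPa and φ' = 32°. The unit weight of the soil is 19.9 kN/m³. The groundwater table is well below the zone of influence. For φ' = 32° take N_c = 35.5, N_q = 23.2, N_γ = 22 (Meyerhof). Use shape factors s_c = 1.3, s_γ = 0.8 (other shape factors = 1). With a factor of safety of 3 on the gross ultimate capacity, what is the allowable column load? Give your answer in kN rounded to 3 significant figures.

P_all ≈ 1810 kN

Effective surcharge at the founding depth q = γ·D_f = 19.9 × 0.75 = 14.925 kPa.
q_ult = c·N_c·s_c + q·N_q + 0.5·γ·B·N_γ·s_γ
     = 22 × 35.5 × 1.3 + 14.925 × 23.2 + 0.5 × 19.9 × 1.8 × 22 × 0.8
     = 1015.3 + 346.26 + 315.22 = 1676.8 kPa.
Gross allowable pressure q_all = 1676.8 / 3 = 558.93 kPa.
Footing area = 3.24 m², so allowable column load = 558.93 × 3.24 = 1810.9 kN.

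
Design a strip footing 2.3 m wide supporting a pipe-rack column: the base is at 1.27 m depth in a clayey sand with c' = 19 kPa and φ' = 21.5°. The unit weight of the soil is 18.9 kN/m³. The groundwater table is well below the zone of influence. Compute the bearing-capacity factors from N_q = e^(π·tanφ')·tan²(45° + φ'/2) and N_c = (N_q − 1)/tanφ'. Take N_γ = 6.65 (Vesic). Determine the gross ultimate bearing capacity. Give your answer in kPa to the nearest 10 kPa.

tan21.5° = 0.3939, so N_q = e^(π×0.3939)·tan²(55.75°) = 3.447 × 2.157 = 7.44.
N_c = (7.44 − 1)/tan21.5° = 16.34.
Overburden at base level: q = 18.9 × 1.27 = 24.003 kPa.
Cohesion term c·N_c = 19 × 16.337 = 310.41 kPa; surcharge term q·N_q = 24.003 × 7.4354 = 178.47 kPa; self-weight term 0.5·γ·B·N_γ = 0.5 × 18.9 × 2.3 × 6.65 = 144.54 kPa.
q_ult = 310.41 + 178.47 + 144.54 = 633.42 kPa.

q_ult ≈ 630 kPa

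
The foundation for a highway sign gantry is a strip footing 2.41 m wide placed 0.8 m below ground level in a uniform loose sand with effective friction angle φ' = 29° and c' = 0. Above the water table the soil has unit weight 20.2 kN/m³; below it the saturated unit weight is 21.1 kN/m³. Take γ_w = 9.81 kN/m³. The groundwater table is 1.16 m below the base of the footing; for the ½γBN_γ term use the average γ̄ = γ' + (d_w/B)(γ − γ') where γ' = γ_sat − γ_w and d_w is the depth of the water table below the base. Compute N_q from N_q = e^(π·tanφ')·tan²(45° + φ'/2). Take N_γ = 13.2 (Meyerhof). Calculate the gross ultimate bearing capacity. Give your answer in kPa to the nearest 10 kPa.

q_ult ≈ 510 kPa

tan29° = 0.5543, so N_q = e^(π×0.5543)·tan²(59.5°) = 5.705 × 2.882 = 16.44.
q = γ·D_f = 20.2 × 0.8 = 16.16 kPa.
γ' = 11.29 kN/m³; averaging over the depth B below the base, γ̄ = γ' + (d_w/B)(γ − γ') = 15.579 kN/m³.
q·N_q = 16.16 × 16.443 = 265.72 kPa
0.5·γ·B·N_γ = 0.5 × 15.579 × 2.41 × 13.2 = 247.79 kPa
q_ult = 265.72 + 247.79 = 513.52 kPa.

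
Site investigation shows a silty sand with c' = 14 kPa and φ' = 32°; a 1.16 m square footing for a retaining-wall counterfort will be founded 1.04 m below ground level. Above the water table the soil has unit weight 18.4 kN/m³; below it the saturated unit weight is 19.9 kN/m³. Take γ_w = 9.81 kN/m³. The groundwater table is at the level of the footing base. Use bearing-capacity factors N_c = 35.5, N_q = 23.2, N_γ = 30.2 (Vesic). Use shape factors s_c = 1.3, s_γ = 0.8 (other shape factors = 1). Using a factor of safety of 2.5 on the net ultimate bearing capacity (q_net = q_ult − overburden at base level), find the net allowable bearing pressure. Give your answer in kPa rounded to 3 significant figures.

q_all(net) ≈ 485 kPa

Effective surcharge at the founding depth q = γ·D_f = 18.4 × 1.04 = 19.136 kPa.
The water table coincides with the base, so in the self-weight term γ → γ' = 10.09 kN/m³.
q_ult = c·N_c·s_c + q·N_q + 0.5·γ·B·N_γ·s_γ
     = 14 × 35.5 × 1.3 + 19.136 × 23.2 + 0.5 × 10.09 × 1.16 × 30.2 × 0.8
     = 646.1 + 443.96 + 141.39 = 1231.4 kPa.
q_net = 1231.4 − 19.136 = 1212.3 kPa.
q_all(net) = 1212.3 / 2.5 = 484.92 kPa.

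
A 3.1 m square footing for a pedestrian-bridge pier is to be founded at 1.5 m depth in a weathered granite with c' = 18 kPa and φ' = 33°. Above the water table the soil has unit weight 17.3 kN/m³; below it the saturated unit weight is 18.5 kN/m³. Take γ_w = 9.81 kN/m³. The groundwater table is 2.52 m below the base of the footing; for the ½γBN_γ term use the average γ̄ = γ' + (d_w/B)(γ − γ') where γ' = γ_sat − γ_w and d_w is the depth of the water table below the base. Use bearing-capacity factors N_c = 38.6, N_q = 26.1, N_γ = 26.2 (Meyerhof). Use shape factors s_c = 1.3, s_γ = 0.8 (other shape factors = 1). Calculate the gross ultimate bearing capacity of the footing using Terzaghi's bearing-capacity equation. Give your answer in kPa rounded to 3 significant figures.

q_ult ≈ 2090 kPa

Effective surcharge at the founding depth q = γ·D_f = 17.3 × 1.5 = 25.95 kPa.
With d_w = 2.52 m < B, γ̄ = 8.69 + (2.52/3.1) × (17.3 − 8.69) = 15.689 kN/m³.
q_ult = c·N_c·s_c + q·N_q + 0.5·γ·B·N_γ·s_γ
     = 18 × 38.6 × 1.3 + 25.95 × 26.1 + 0.5 × 15.689 × 3.1 × 26.2 × 0.8
     = 903.24 + 677.3 + 509.71 = 2090.2 kPa.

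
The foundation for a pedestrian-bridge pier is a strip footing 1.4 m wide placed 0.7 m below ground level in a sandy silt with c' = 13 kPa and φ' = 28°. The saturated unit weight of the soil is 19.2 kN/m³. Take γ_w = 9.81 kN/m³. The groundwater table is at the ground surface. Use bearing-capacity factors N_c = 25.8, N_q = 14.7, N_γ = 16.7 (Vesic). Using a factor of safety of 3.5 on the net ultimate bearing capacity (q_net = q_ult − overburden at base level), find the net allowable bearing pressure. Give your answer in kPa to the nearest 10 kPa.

With the water table at the surface the whole profile is submerged: γ' = 19.2 − 9.81 = 9.39 kN/m³, so q = γ'·D_f = 6.573 kPa; the same γ' applies in the ½γBN_γ term.
q_ult = c·N_c + q·N_q + 0.5·γ·B·N_γ
     = 13 × 25.8 + 6.573 × 14.7 + 0.5 × 9.39 × 1.4 × 16.7
     = 335.4 + 96.623 + 109.77 = 541.79 kPa.
q_net = 541.79 − 6.573 = 535.22 kPa.
q_all(net) = 535.22 / 3.5 = 152.92 kPa.

q_all(net) ≈ 150 kPa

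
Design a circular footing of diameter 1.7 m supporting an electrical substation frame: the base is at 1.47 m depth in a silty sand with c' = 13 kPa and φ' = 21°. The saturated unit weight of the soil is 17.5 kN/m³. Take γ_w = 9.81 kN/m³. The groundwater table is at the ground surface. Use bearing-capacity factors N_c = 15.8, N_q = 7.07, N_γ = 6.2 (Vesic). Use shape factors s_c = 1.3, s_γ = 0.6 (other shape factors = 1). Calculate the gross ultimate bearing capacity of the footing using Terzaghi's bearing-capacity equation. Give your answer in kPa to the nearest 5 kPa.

q_ult ≈ 370 kPa

With the water table at the surface the whole profile is submerged: γ' = 17.5 − 9.81 = 7.69 kN/m³, so q = γ'·D_f = 11.304 kPa; the same γ' applies in the ½γBN_γ term.
q_ult = c·N_c·s_c + q·N_q + 0.5·γ·B·N_γ·s_γ
     = 13 × 15.8 × 1.3 + 11.304 × 7.07 + 0.5 × 7.69 × 1.7 × 6.2 × 0.6
     = 267.02 + 79.921 + 24.316 = 371.26 kPa.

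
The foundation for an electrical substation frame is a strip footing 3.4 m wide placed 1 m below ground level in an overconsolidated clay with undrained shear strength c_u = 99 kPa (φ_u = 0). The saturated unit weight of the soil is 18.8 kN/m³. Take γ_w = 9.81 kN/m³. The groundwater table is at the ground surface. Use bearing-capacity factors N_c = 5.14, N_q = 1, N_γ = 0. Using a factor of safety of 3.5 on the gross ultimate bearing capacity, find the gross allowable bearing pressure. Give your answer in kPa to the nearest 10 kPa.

q_all ≈ 150 kPa

With the water table at the surface the whole profile is submerged: γ' = 18.8 − 9.81 = 8.99 kN/m³, so q = γ'·D_f = 8.99 kPa.
q_ult = c·N_c + q·N_q
     = 99 × 5.14 + 8.99 × 1
     = 508.86 + 8.99 = 517.85 kPa.
q_all = 517.85 / 3.5 = 147.96 kPa.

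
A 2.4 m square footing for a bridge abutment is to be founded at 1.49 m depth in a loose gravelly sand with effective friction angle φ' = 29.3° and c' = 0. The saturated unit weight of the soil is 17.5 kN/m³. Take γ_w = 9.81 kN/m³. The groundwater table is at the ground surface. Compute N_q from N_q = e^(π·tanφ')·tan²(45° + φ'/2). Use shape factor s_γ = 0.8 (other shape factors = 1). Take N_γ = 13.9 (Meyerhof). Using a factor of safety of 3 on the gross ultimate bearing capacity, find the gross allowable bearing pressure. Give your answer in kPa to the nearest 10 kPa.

q_all ≈ 100 kPa

N_q = e^(π·tan29.3°)·tan²(59.65°) = 17.
Water table at ground surface, so effective unit weight γ' = 17.5 − 9.81 = 7.69 kN/m³ is used throughout; overburden q = 7.69 × 1.49 = 11.458 kPa; the same γ' applies in the ½γBN_γ term.
Surcharge term q·N_q = 11.458 × 17.004 = 194.84 kPa; self-weight term 0.5·γ·B·N_γ·s_γ = 0.5 × 7.69 × 2.4 × 13.9 × 0.8 = 102.62 kPa.
q_ult = 194.84 + 102.62 = 297.45 kPa.
q_all = 297.45 / 3 = 99.151 kPa.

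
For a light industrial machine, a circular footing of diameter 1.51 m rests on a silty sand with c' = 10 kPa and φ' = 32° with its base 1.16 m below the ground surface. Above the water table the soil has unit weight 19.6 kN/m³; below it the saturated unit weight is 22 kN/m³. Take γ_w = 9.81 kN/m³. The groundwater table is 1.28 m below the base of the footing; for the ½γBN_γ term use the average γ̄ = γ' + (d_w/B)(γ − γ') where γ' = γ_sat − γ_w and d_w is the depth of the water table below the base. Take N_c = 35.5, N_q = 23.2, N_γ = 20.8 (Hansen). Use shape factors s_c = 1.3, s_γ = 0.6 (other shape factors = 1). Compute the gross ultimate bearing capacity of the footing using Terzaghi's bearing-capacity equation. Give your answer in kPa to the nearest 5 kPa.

q_ult ≈ 1165 kPa

Effective surcharge at the founding depth q = γ·D_f = 19.6 × 1.16 = 22.736 kPa.
With d_w = 1.28 m < B, γ̄ = 12.19 + (1.28/1.51) × (19.6 − 12.19) = 18.471 kN/m³.
q_ult = c·N_c·s_c + q·N_q + 0.5·γ·B·N_γ·s_γ
     = 10 × 35.5 × 1.3 + 22.736 × 23.2 + 0.5 × 18.471 × 1.51 × 20.8 × 0.6
     = 461.5 + 527.48 + 174.04 = 1163 kPa.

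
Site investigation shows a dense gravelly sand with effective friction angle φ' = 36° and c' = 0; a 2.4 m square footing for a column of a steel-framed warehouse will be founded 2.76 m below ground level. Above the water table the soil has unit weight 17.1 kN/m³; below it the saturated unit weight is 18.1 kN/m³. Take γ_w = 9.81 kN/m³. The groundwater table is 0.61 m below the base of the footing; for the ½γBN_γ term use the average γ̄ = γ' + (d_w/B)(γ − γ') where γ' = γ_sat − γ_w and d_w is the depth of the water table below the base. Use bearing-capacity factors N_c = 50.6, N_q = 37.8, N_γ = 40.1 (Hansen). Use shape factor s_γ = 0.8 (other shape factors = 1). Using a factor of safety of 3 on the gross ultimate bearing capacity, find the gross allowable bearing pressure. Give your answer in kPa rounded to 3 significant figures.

q = γ·D_f = 17.1 × 2.76 = 47.196 kPa.
γ' = 8.29 kN/m³; averaging over the depth B below the base, γ̄ = γ' + (d_w/B)(γ − γ') = 10.529 kN/m³.
q·N_q = 47.196 × 37.8 = 1784 kPa
0.5·γ·B·N_γ·s_γ = 0.5 × 10.529 × 2.4 × 40.1 × 0.8 = 405.33 kPa
q_ult = 1784 + 405.33 = 2189.3 kPa.
q_all = 2189.3 / 3 = 729.78 kPa.

q_all ≈ 730 kPa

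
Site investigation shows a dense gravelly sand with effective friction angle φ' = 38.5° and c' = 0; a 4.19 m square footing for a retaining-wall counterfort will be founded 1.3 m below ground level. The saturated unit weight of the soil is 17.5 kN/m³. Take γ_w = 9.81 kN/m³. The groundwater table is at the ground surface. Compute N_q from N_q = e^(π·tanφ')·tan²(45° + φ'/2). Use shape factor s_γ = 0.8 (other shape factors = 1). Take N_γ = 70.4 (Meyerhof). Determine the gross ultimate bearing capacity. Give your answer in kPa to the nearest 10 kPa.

tan38.5° = 0.7954, so N_q = e^(π×0.7954)·tan²(64.25°) = 12.17 × 4.298 = 52.31.
Water table at ground surface, so effective unit weight γ' = 17.5 − 9.81 = 7.69 kN/m³ is used throughout; overburden q = 7.69 × 1.3 = 9.997 kPa; the same γ' applies in the ½γBN_γ term.
Surcharge term q·N_q = 9.997 × 52.307 = 522.92 kPa; self-weight term 0.5·γ·B·N_γ·s_γ = 0.5 × 7.69 × 4.19 × 70.4 × 0.8 = 907.35 kPa.
q_ult = 522.92 + 907.35 = 1430.3 kPa.

q_ult ≈ 1430 kPa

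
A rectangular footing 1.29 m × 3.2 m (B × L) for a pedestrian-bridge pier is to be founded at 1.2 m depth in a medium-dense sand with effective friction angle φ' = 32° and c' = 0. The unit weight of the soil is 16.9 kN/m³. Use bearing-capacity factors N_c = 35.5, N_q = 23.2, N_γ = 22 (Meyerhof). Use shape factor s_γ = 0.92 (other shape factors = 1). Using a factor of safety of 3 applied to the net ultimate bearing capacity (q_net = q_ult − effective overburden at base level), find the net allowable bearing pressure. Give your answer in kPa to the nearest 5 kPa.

q = γ·D_f = 16.9 × 1.2 = 20.28 kPa.
q·N_q = 20.28 × 23.2 = 470.5 kPa
0.5·γ·B·N_γ·s_γ = 0.5 × 16.9 × 1.29 × 22 × 0.92 = 220.63 kPa
q_ult = 470.5 + 220.63 = 691.12 kPa.
Net ultimate: q_net = 691.12 − 20.28 = 670.84 kPa.
q_all(net) = 670.84 / 3 = 223.61 kPa.

q_all(net) ≈ 225 kPa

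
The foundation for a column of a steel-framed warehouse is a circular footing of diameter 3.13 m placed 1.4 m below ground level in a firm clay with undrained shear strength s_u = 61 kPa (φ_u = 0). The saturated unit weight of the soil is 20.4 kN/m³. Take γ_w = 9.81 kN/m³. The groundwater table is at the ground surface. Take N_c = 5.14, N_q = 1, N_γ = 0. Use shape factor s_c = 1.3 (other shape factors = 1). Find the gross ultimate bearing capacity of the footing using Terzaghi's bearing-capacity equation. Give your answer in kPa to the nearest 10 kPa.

Water table at ground surface, so effective unit weight γ' = 20.4 − 9.81 = 10.59 kN/m³ is used throughout; overburden q = 10.59 × 1.4 = 14.826 kPa.
Cohesion term c·N_c·s_c = 61 × 5.14 × 1.3 = 407.6 kPa; surcharge term q·N_q = 14.826 × 1 = 14.826 kPa.
q_ult = 407.6 + 14.826 = 422.43 kPa.

q_ult ≈ 420 kPa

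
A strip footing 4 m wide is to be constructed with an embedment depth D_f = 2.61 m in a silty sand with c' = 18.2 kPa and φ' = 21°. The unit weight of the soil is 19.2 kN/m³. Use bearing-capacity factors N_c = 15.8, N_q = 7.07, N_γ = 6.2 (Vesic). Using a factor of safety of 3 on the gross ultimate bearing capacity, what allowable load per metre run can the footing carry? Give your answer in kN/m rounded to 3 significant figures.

Overburden at base level: q = 19.2 × 2.61 = 50.112 kPa.
Cohesion term c·N_c = 18.2 × 15.8 = 287.56 kPa; surcharge term q·N_q = 50.112 × 7.07 = 354.29 kPa; self-weight term 0.5·γ·B·N_γ = 0.5 × 19.2 × 4 × 6.2 = 238.08 kPa.
q_ult = 287.56 + 354.29 + 238.08 = 879.93 kPa.
Gross allowable pressure q_all = 879.93 / 3 = 293.31 kPa.
Allowable wall load = q_all × B = 293.31 × 4 = 1173.2 kN per metre run.

≈ 1170 kN/m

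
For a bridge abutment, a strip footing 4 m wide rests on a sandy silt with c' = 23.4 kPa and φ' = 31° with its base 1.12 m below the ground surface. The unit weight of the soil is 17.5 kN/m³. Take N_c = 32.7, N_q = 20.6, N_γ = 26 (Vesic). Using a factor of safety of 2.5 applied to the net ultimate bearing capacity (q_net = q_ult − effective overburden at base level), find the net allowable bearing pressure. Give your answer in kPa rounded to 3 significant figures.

q_all(net) ≈ 824 kPa

q = γ·D_f = 17.5 × 1.12 = 19.6 kPa.
c·N_c = 23.4 × 32.7 = 765.18 kPa
q·N_q = 19.6 × 20.6 = 403.76 kPa
0.5·γ·B·N_γ = 0.5 × 17.5 × 4 × 26 = 910 kPa
q_ult = 765.18 + 403.76 + 910 = 2078.9 kPa.
Net ultimate: q_net = 2078.9 − 19.6 = 2059.3 kPa.
q_all(net) = 2059.3 / 2.5 = 823.74 kPa.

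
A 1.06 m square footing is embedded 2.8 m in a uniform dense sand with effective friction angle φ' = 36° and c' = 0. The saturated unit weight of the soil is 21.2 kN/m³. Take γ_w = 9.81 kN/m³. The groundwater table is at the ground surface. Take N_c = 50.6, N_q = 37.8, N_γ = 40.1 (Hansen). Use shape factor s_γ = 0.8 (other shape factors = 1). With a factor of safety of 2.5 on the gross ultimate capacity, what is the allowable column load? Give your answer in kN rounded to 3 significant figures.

Water table at ground surface, so effective unit weight γ' = 21.2 − 9.81 = 11.39 kN/m³ is used throughout; overburden q = 11.39 × 2.8 = 31.892 kPa; the same γ' applies in the ½γBN_γ term.
Surcharge term q·N_q = 31.892 × 37.8 = 1205.5 kPa; self-weight term 0.5·γ·B·N_γ·s_γ = 0.5 × 11.39 × 1.06 × 40.1 × 0.8 = 193.66 kPa.
q_ult = 1205.5 + 193.66 = 1399.2 kPa.
Gross allowable pressure q_all = 1399.2 / 2.5 = 559.67 kPa.
Footing area = 1.1236 m², so allowable column load = 559.67 × 1.1236 = 628.85 kN.

P_all ≈ 629 kN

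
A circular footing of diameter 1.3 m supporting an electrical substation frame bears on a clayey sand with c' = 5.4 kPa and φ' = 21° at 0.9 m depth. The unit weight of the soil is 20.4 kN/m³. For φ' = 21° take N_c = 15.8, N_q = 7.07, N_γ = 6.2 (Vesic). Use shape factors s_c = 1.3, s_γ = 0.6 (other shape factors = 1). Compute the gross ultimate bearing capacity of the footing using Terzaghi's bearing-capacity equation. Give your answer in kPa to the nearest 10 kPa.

q_ult ≈ 290 kPa

q = γ·D_f = 20.4 × 0.9 = 18.36 kPa.
c·N_c·s_c = 5.4 × 15.8 × 1.3 = 110.92 kPa
q·N_q = 18.36 × 7.07 = 129.81 kPa
0.5·γ·B·N_γ·s_γ = 0.5 × 20.4 × 1.3 × 6.2 × 0.6 = 49.327 kPa
q_ult = 110.92 + 129.81 + 49.327 = 290.05 kPa.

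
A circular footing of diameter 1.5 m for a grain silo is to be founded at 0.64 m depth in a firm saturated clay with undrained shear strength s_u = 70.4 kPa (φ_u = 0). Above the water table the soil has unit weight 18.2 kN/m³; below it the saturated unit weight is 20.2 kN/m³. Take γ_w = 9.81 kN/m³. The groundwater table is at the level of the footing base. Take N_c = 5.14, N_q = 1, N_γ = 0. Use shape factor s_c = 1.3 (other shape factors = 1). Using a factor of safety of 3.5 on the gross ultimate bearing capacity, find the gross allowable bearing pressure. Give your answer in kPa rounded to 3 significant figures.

Overburden at base level: q = 18.2 × 0.64 = 11.648 kPa.
Cohesion term c·N_c·s_c = 70.4 × 5.14 × 1.3 = 470.41 kPa; surcharge term q·N_q = 11.648 × 1 = 11.648 kPa.
q_ult = 470.41 + 11.648 = 482.06 kPa.
q_all = 482.06 / 3.5 = 137.73 kPa.

q_all ≈ 138 kPa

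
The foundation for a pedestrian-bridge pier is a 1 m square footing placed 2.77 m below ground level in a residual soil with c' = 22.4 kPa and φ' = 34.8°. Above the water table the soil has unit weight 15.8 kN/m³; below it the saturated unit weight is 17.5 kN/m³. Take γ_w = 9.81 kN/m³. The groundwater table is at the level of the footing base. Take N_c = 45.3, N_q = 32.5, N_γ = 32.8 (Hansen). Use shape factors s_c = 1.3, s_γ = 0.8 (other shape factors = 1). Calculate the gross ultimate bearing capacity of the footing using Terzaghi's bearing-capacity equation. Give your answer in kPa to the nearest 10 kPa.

Effective surcharge at the founding depth q = γ·D_f = 15.8 × 2.77 = 43.766 kPa.
The water table coincides with the base, so in the self-weight term γ → γ' = 7.69 kN/m³.
q_ult = c·N_c·s_c + q·N_q + 0.5·γ·B·N_γ·s_γ
     = 22.4 × 45.3 × 1.3 + 43.766 × 32.5 + 0.5 × 7.69 × 1 × 32.8 × 0.8
     = 1319.1 + 1422.4 + 100.89 = 2842.4 kPa.

q_ult ≈ 2840 kPa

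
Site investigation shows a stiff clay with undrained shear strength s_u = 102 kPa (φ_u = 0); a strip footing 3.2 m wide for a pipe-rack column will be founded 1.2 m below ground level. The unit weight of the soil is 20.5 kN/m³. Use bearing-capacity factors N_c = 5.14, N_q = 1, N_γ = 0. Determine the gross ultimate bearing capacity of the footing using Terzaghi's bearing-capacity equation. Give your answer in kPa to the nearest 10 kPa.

q_ult ≈ 550 kPa

Overburden at base level: q = 20.5 × 1.2 = 24.6 kPa.
Cohesion term c·N_c = 102 × 5.14 = 524.28 kPa; surcharge term q·N_q = 24.6 × 1 = 24.6 kPa.
q_ult = 524.28 + 24.6 = 548.88 kPa.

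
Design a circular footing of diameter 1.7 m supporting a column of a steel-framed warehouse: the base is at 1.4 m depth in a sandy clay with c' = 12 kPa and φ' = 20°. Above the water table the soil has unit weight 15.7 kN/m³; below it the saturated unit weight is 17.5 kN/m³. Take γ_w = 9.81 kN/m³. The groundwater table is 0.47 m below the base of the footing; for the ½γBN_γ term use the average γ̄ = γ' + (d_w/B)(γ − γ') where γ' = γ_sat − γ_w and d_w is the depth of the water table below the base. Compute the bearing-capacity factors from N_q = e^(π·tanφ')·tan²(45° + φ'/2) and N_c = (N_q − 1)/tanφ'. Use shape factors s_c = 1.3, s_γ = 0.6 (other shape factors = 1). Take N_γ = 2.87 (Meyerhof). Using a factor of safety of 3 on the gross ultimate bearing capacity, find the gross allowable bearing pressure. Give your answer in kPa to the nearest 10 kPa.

q_all ≈ 130 kPa

N_q = e^(π·tan20°)·tan²(55°) = 6.4; N_c = (N_q − 1)/tanφ' = 14.83.
Effective surcharge at the founding depth q = γ·D_f = 15.7 × 1.4 = 21.98 kPa.
With d_w = 0.47 m < B, γ̄ = 7.69 + (0.47/1.7) × (15.7 − 7.69) = 9.9045 kN/m³.
q_ult = c·N_c·s_c + q·N_q + 0.5·γ·B·N_γ·s_γ
     = 12 × 14.835 × 1.3 + 21.98 × 6.3994 + 0.5 × 9.9045 × 1.7 × 2.87 × 0.6
     = 231.42 + 140.66 + 14.497 = 386.58 kPa.
q_all = 386.58 / 3 = 128.86 kPa.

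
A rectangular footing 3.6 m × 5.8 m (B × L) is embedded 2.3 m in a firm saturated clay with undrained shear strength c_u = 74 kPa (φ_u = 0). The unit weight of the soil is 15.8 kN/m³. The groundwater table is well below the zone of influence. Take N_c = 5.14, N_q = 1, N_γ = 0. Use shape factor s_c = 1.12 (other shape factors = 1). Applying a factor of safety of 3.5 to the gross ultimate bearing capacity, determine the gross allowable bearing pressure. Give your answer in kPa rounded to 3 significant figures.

q_all ≈ 132 kPa

Overburden at base level: q = 15.8 × 2.3 = 36.34 kPa.
Cohesion term c·N_c·s_c = 74 × 5.14 × 1.12 = 426 kPa; surcharge term q·N_q = 36.34 × 1 = 36.34 kPa.
q_ult = 426 + 36.34 = 462.34 kPa.
q_all = q_ult / FS = 462.34 / 3.5 = 132.1 kPa.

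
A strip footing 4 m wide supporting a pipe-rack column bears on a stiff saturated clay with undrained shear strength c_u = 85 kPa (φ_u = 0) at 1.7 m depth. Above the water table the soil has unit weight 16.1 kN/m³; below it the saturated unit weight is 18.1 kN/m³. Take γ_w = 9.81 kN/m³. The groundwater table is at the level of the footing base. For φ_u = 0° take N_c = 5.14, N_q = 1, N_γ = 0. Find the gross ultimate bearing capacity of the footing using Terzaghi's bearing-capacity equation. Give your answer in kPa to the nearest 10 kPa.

Overburden at base level: q = 16.1 × 1.7 = 27.37 kPa.
Cohesion term c·N_c = 85 × 5.14 = 436.9 kPa; surcharge term q·N_q = 27.37 × 1 = 27.37 kPa.
q_ult = 436.9 + 27.37 = 464.27 kPa.

q_ult ≈ 460 kPa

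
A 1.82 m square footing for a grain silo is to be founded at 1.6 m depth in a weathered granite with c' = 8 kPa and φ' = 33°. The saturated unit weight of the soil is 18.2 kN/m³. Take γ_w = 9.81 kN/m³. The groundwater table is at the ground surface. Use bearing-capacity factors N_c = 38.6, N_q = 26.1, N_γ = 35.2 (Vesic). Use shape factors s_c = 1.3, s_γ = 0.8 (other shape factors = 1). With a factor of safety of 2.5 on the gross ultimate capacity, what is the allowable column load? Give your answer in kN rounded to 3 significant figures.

P_all ≈ 1280 kN

With the water table at the surface the whole profile is submerged: γ' = 18.2 − 9.81 = 8.39 kN/m³, so q = γ'·D_f = 13.424 kPa; the same γ' applies in the ½γBN_γ term.
q_ult = c·N_c·s_c + q·N_q + 0.5·γ·B·N_γ·s_γ
     = 8 × 38.6 × 1.3 + 13.424 × 26.1 + 0.5 × 8.39 × 1.82 × 35.2 × 0.8
     = 401.44 + 350.37 + 215 = 966.81 kPa.
Gross allowable pressure q_all = 966.81 / 2.5 = 386.72 kPa.
Footing area = 3.3124 m², so allowable column load = 386.72 × 3.3124 = 1281 kN.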